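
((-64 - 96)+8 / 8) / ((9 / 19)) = -1007 / 3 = -335.67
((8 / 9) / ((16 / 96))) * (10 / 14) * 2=160 / 21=7.62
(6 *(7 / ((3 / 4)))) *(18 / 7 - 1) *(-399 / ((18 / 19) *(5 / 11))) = -1223068 / 15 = -81537.87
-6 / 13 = -0.46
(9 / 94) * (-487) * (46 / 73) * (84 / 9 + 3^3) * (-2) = 7325454 / 3431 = 2135.08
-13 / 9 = -1.44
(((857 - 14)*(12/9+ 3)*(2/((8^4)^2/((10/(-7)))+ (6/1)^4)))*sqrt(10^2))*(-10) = 456625/7339222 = 0.06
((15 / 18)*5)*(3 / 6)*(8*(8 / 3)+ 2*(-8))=100 / 9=11.11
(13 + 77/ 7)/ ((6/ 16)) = 64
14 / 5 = 2.80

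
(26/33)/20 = 13/330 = 0.04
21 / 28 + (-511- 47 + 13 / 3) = -6635 / 12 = -552.92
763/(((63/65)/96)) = 226720/3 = 75573.33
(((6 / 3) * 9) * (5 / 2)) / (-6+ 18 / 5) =-75 / 4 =-18.75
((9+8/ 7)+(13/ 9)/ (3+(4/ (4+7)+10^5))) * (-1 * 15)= -3514623220/ 23100777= -152.14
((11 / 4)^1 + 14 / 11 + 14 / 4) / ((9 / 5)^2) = 8275 / 3564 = 2.32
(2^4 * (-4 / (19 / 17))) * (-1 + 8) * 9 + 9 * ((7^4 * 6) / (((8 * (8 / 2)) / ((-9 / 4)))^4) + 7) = -3541.41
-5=-5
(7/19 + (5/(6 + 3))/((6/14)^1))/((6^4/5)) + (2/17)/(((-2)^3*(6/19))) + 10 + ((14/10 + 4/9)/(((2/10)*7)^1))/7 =1405045895/138454596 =10.15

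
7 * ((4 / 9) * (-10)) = -280 / 9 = -31.11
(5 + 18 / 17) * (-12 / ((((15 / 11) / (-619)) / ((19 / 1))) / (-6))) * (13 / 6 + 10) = -3890962196 / 85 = -45776025.84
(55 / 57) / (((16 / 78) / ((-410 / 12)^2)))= 30047875 / 5472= 5491.21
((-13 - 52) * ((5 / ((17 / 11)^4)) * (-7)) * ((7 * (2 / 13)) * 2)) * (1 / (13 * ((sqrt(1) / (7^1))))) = 502186300 / 1085773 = 462.52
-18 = -18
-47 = -47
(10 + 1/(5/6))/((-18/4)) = -2.49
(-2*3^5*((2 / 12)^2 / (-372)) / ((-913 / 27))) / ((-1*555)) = 81 / 41888440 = 0.00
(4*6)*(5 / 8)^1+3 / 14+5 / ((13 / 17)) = 3959 / 182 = 21.75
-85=-85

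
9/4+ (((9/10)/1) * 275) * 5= 1239.75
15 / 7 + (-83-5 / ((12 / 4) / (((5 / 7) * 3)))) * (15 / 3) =-3015 / 7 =-430.71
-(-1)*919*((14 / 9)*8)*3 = 102928 / 3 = 34309.33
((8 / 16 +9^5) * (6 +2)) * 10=4723960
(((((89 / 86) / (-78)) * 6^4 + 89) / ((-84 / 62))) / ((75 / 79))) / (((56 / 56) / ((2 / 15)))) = -7.44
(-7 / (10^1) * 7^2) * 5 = -171.50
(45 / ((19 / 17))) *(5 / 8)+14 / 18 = 35489 / 1368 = 25.94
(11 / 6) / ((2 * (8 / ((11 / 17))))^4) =161051 / 32841793536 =0.00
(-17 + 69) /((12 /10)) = 130 /3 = 43.33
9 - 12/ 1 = -3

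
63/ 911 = 0.07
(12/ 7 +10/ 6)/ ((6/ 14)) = 71/ 9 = 7.89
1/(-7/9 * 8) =-9/56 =-0.16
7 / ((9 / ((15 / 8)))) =35 / 24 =1.46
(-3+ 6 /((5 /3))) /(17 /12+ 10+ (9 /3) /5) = 36 /721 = 0.05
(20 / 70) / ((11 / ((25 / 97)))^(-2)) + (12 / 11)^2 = 276144338 / 529375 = 521.64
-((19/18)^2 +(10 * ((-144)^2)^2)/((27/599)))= -30907084308841/324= -95392235521.11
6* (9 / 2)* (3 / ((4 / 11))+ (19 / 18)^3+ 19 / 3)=91909 / 216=425.50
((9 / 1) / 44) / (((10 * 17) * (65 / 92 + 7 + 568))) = 23 / 11004950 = 0.00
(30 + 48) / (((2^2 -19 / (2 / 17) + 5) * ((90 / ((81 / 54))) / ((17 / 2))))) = -221 / 3050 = -0.07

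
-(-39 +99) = -60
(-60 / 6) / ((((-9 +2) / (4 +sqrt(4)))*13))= 60 / 91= 0.66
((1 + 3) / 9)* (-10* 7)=-280 / 9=-31.11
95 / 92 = 1.03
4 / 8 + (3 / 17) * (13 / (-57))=297 / 646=0.46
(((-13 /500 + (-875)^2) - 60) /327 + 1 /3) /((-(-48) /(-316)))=-15414.94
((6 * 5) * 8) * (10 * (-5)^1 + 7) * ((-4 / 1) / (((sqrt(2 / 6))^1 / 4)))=165120 * sqrt(3)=285996.23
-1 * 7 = -7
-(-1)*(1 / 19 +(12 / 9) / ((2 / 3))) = 39 / 19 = 2.05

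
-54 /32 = -27 /16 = -1.69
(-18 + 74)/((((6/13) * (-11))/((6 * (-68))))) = 49504/11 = 4500.36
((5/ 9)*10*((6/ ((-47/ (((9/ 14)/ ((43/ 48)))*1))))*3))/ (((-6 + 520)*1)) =-10800/ 3635779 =-0.00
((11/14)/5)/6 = 11/420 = 0.03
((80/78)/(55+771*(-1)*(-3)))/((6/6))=5/11544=0.00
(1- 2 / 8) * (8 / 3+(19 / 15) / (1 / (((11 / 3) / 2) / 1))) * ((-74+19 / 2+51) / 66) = -1347 / 1760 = -0.77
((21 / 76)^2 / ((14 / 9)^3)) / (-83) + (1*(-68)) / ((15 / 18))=-10953546789 / 134234240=-81.60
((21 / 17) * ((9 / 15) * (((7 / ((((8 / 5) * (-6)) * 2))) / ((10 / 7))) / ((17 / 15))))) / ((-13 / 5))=15435 / 240448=0.06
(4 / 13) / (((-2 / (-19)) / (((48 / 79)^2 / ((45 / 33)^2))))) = 1177088 / 2028325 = 0.58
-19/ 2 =-9.50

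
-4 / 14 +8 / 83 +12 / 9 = 1994 / 1743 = 1.14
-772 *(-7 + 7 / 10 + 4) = 1775.60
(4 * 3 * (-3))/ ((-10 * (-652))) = -9/ 1630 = -0.01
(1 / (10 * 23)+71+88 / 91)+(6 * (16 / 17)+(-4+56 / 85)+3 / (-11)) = 289647093 / 3913910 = 74.00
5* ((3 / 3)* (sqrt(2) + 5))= 5* sqrt(2) + 25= 32.07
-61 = -61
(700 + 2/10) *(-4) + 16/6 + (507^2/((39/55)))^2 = 131409872226.87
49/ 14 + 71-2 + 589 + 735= 2793/ 2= 1396.50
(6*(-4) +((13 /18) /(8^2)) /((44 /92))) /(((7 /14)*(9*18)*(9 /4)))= -303829 /2309472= -0.13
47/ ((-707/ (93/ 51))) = -1457/ 12019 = -0.12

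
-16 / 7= -2.29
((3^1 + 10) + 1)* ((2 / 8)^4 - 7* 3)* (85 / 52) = -3198125 / 6656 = -480.49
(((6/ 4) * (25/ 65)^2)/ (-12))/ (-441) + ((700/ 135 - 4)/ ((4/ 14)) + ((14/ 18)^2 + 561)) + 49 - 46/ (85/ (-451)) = 391724509373/ 456117480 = 858.82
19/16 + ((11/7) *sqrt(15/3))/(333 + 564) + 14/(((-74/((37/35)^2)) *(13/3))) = 11 *sqrt(5)/6279 + 41449/36400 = 1.14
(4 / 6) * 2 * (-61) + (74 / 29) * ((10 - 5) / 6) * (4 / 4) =-2297 / 29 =-79.21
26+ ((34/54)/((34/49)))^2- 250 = -223.18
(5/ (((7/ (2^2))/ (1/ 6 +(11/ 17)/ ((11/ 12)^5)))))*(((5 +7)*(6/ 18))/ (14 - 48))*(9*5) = -522566700/ 29618743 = -17.64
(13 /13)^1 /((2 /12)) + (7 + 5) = 18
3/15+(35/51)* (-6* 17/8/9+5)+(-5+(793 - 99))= 2116477/3060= 691.66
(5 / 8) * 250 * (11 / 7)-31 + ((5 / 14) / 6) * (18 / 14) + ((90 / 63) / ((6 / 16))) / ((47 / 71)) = 1522516 / 6909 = 220.37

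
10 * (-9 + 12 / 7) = -510 / 7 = -72.86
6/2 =3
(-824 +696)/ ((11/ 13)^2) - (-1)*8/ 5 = -107192/ 605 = -177.18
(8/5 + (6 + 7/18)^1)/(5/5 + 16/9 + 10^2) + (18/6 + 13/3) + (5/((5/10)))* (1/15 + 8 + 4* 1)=1184719/9250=128.08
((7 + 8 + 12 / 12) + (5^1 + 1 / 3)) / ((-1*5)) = -64 / 15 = -4.27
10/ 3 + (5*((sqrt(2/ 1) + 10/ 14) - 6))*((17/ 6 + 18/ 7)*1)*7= -41855/ 42 + 1135*sqrt(2)/ 6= -729.03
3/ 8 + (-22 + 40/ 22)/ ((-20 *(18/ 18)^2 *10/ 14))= 1.79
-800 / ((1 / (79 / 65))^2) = -199712 / 169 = -1181.73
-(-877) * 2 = 1754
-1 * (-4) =4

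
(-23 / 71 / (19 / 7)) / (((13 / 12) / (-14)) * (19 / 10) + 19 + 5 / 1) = -270480 / 54058477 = -0.01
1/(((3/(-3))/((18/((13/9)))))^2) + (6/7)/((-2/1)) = 183201/1183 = 154.86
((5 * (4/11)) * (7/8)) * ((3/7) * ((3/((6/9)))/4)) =0.77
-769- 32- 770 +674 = -897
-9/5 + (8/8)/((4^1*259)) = -9319/5180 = -1.80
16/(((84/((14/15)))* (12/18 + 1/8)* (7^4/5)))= 0.00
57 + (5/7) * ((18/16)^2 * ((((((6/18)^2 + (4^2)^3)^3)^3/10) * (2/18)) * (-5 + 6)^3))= 125755834692173807033685916193740695025537/38569862016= 3260468876969440673709822000000.00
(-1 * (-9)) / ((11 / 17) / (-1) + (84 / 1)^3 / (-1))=-153 / 10075979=-0.00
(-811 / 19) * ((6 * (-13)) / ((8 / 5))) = 158145 / 76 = 2080.86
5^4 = 625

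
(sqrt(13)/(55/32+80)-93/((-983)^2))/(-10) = 93/9662890-16 *sqrt(13)/13075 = -0.00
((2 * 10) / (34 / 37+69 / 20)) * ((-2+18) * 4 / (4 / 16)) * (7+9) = 60620800 / 3233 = 18750.63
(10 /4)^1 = 5 /2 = 2.50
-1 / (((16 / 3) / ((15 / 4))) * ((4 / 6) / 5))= -675 / 128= -5.27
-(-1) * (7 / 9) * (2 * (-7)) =-98 / 9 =-10.89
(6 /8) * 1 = 3 /4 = 0.75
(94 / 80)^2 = 2209 / 1600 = 1.38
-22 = -22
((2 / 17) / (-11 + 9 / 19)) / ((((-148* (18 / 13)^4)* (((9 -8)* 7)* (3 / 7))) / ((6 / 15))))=542659 / 198089712000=0.00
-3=-3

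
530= 530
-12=-12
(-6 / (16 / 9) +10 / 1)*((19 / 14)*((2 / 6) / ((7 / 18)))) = 3021 / 392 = 7.71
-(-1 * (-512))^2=-262144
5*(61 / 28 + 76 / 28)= 685 / 28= 24.46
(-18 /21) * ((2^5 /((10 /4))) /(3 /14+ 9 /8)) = -8.19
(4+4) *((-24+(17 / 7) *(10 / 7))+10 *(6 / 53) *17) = -26704 / 2597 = -10.28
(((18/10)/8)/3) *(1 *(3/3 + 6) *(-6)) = -63/20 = -3.15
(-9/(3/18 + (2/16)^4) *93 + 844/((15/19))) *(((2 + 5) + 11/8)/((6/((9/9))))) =-2033215567/369180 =-5507.38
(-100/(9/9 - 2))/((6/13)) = 650/3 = 216.67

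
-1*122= -122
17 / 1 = 17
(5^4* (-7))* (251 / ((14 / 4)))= -313750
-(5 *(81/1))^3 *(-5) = 332150625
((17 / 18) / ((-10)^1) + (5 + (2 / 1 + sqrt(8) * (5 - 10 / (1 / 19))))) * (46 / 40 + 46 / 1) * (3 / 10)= 1172149 / 12000 - 104673 * sqrt(2) / 20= -7303.82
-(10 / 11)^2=-100 / 121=-0.83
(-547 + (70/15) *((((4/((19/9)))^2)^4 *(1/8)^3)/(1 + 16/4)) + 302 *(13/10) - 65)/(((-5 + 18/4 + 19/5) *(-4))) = 18605255414633/1120915160706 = 16.60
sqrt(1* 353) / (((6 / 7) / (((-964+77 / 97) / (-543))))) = 654017* sqrt(353) / 316026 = 38.88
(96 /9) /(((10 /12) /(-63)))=-4032 /5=-806.40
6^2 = 36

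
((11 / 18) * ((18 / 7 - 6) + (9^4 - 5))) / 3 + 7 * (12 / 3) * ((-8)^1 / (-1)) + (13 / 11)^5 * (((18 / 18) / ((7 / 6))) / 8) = 189819015173 / 121754556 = 1559.03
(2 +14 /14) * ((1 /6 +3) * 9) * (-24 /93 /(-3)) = 228 /31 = 7.35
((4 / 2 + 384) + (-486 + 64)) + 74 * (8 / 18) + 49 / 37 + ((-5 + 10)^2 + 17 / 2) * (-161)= -3593261 / 666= -5395.29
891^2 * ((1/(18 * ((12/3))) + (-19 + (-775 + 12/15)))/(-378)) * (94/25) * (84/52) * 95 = 2499191009271/2600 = 961227311.26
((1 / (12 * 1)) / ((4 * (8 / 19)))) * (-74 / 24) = -703 / 4608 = -0.15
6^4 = 1296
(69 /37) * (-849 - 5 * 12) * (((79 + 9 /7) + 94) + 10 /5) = -77397714 /259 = -298832.87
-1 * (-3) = 3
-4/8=-1/2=-0.50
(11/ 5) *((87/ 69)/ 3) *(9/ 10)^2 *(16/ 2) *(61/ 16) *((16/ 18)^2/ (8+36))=0.41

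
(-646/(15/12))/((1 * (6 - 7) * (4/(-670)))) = -86564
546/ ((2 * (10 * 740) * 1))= 0.04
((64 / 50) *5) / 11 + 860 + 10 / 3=142546 / 165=863.92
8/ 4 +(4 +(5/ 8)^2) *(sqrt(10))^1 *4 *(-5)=2 -1405 *sqrt(10)/ 16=-275.69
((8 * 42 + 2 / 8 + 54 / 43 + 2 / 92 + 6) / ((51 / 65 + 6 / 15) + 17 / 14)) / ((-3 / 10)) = -3091713625 / 6476961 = -477.34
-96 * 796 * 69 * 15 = -79090560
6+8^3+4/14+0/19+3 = 3649/7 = 521.29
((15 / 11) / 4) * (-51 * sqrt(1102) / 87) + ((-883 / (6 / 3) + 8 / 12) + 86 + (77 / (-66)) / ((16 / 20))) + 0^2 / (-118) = -8551 / 24-255 * sqrt(1102) / 1276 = -362.93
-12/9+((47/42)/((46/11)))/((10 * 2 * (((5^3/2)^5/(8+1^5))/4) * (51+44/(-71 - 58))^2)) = -4196595596312857117916/3147446697235107421875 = -1.33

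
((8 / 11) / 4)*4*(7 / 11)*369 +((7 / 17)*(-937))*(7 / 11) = -153755 / 2057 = -74.75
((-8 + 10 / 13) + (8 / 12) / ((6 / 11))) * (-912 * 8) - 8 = 43830.36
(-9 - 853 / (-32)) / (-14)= -565 / 448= -1.26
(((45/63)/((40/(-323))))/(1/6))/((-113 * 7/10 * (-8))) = -4845/88592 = -0.05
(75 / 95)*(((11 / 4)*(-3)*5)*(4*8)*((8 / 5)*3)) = -95040 / 19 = -5002.11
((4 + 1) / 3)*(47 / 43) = 235 / 129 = 1.82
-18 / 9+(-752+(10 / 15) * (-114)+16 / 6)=-2482 / 3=-827.33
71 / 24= 2.96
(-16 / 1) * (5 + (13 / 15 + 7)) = -3088 / 15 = -205.87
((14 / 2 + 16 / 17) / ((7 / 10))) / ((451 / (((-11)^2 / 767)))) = 14850 / 3742193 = 0.00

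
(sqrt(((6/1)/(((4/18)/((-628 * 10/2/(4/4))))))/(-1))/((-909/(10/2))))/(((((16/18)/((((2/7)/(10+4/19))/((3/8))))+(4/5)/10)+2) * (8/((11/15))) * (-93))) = 0.00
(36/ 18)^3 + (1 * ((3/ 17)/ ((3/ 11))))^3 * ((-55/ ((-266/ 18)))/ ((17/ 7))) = 8.42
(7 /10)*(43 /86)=7 /20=0.35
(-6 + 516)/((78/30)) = 2550/13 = 196.15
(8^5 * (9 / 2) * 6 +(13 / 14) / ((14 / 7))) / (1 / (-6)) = -74317863 / 14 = -5308418.79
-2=-2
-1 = -1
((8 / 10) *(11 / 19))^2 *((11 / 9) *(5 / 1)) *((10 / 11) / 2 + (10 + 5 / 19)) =14.05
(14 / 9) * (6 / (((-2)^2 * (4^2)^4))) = 7 / 196608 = 0.00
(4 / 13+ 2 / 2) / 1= 17 / 13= 1.31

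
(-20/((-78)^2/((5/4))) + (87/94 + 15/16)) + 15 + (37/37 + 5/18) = 18.14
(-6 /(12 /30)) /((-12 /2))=5 /2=2.50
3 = 3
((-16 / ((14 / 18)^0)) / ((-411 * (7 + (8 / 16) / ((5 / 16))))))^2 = 6400 / 312334929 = 0.00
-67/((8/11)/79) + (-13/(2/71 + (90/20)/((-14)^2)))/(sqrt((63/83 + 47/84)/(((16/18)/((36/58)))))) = -58223/8 - 1447264 * sqrt(552531)/4059819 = -7542.86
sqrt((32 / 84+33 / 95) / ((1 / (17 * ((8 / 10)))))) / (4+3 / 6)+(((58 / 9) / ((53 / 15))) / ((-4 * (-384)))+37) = 4 * sqrt(9855699) / 17955+4518289 / 122112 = 37.70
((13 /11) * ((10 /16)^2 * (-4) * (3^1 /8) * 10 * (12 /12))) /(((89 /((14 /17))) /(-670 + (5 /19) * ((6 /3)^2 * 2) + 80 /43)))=9284559375 /217557296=42.68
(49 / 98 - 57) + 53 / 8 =-399 / 8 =-49.88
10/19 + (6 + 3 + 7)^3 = 4096.53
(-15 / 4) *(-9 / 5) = 27 / 4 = 6.75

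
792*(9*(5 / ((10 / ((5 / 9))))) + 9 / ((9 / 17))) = 15444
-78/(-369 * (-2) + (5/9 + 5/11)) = -3861/36581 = -0.11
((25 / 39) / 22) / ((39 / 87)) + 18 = 201497 / 11154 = 18.06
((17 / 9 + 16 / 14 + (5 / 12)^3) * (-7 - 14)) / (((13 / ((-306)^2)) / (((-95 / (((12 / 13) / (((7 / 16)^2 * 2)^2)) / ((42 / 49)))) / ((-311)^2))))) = 3182242855995 / 50709659648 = 62.75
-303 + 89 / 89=-302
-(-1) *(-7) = -7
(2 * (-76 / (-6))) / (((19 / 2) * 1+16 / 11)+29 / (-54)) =3762 / 1547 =2.43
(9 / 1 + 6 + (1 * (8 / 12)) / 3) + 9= 218 / 9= 24.22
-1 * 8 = -8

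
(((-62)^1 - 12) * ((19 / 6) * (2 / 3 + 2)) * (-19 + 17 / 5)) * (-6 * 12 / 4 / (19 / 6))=-277056 / 5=-55411.20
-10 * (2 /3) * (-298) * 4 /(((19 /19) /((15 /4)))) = 29800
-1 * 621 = -621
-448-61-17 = -526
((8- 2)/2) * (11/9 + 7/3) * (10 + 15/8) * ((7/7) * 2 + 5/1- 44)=-14060/3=-4686.67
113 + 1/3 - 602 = -1466/3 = -488.67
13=13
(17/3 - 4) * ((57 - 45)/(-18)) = -10/9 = -1.11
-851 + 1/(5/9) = -4246/5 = -849.20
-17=-17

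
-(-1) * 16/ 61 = 16/ 61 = 0.26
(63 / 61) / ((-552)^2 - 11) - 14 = -14.00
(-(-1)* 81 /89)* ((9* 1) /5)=729 /445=1.64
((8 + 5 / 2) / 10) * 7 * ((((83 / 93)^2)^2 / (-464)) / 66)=-2325457729 / 15272229836160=-0.00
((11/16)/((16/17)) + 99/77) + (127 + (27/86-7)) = 122.33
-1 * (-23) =23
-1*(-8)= 8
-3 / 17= -0.18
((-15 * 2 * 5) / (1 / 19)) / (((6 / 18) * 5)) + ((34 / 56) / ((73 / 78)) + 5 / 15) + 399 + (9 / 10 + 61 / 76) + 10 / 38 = -761992699 / 582540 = -1308.05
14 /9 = 1.56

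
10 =10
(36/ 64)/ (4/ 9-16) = -81/ 2240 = -0.04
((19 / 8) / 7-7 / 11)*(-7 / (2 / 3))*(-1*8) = -24.95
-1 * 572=-572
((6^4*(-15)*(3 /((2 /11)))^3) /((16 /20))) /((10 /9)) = -392971095 /4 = -98242773.75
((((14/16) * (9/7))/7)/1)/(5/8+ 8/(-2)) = -1/21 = -0.05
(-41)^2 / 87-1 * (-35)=4726 / 87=54.32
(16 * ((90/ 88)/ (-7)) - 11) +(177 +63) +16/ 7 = 17629/ 77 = 228.95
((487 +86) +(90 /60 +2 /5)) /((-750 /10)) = -5749 /750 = -7.67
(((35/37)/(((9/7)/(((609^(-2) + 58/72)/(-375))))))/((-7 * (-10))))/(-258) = 26557/303465430800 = 0.00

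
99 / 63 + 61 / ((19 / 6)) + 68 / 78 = 112591 / 5187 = 21.71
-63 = -63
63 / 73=0.86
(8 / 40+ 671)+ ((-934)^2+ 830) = 4369286 / 5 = 873857.20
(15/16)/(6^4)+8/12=4613/6912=0.67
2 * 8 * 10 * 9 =1440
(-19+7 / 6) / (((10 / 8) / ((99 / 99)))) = -214 / 15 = -14.27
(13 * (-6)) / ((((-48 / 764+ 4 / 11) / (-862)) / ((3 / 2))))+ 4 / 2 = 105947759 / 316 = 335277.72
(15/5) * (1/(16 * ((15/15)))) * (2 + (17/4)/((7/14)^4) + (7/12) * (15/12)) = 3395/256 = 13.26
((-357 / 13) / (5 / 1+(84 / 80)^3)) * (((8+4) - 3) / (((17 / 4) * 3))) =-2016000 / 640393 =-3.15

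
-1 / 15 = -0.07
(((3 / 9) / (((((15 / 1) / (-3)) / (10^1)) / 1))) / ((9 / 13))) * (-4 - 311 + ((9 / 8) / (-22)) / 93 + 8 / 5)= 111144371 / 368280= 301.79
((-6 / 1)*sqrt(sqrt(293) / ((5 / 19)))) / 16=-3.02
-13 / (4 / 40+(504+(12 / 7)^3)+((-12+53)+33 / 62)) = -691145 / 29276379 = -0.02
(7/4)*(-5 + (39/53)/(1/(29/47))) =-19817/2491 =-7.96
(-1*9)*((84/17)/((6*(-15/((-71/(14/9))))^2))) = -408321/5950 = -68.63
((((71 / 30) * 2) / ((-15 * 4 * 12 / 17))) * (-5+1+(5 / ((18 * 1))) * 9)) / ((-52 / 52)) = -1207 / 7200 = -0.17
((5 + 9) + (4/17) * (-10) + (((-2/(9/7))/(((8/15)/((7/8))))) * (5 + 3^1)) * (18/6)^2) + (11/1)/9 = -170.88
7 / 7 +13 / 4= 17 / 4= 4.25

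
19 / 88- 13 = -1125 / 88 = -12.78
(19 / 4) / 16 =0.30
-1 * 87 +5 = -82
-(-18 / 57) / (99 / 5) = 10 / 627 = 0.02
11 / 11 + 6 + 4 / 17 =123 / 17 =7.24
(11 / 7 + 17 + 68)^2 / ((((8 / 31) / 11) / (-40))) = -626137380 / 49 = -12778313.88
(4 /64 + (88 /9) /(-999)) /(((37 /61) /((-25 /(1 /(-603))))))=774793025 /591408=1310.08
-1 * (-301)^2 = -90601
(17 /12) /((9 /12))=1.89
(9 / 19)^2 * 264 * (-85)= -1817640 / 361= -5035.01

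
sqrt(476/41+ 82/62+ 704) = sqrt(1158161891)/1271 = 26.78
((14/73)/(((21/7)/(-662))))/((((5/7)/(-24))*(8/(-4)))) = -259504/365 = -710.97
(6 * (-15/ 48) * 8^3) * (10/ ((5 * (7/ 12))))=-23040/ 7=-3291.43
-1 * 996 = -996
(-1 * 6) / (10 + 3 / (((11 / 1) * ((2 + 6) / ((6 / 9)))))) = -88 / 147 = -0.60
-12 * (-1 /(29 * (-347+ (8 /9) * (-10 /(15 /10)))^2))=8748 /2633253389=0.00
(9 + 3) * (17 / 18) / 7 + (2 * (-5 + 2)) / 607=20512 / 12747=1.61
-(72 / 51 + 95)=-96.41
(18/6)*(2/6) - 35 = -34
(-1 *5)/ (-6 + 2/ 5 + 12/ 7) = 175/ 136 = 1.29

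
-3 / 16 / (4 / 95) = -285 / 64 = -4.45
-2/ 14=-1/ 7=-0.14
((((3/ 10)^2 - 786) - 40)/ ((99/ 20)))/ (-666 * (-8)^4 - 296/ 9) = 0.00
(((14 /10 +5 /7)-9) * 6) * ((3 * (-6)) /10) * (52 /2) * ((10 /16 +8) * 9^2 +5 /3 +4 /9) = 474207747 /350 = 1354879.28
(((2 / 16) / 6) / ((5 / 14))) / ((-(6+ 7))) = -0.00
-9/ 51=-3/ 17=-0.18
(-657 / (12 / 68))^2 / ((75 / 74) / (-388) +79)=397969251048 / 2268173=175458.07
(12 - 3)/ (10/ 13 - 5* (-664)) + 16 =230279/ 14390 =16.00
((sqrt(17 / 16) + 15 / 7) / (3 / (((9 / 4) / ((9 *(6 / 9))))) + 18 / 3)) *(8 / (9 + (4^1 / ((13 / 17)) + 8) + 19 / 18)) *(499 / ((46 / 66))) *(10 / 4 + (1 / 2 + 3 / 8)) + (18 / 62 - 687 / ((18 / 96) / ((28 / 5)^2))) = -546251108296388 / 4759292825 + 52019253 *sqrt(17) / 3509156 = -114714.57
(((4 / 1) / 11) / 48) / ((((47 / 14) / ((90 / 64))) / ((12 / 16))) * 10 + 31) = 63 / 522500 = 0.00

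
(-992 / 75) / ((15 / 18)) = -1984 / 125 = -15.87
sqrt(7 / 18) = sqrt(14) / 6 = 0.62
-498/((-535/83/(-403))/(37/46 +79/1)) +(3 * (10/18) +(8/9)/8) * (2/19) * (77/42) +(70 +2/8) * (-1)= -62741723562437/25249860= -2484834.51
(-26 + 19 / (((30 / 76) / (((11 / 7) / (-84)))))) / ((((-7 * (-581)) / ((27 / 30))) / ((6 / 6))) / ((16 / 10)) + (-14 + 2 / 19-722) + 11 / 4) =-0.01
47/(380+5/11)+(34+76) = 460867/4185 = 110.12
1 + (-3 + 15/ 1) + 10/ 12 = 83/ 6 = 13.83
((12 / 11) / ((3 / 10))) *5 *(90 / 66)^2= 45000 / 1331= 33.81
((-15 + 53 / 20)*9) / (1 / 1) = -2223 / 20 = -111.15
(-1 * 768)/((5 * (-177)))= 256/295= 0.87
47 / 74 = 0.64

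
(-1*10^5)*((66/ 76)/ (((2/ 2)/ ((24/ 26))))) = -19800000/ 247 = -80161.94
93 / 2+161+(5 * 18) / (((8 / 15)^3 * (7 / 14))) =178435 / 128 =1394.02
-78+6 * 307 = 1764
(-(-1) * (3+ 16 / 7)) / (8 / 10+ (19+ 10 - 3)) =185 / 938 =0.20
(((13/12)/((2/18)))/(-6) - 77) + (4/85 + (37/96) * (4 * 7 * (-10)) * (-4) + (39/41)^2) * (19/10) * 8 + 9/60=111404465971/17146200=6497.33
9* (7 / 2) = 63 / 2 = 31.50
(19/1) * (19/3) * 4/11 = 1444/33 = 43.76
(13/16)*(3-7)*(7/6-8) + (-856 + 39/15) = -99743/120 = -831.19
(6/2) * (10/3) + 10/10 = 11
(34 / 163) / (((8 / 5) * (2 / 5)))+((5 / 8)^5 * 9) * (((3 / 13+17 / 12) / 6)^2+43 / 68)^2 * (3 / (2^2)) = 113803199323833427775 / 175523392470103621632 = 0.65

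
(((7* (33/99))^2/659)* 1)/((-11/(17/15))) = -833/978615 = -0.00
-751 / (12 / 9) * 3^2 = -20277 / 4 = -5069.25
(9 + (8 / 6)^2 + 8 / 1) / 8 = 169 / 72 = 2.35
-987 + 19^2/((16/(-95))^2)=3005353/256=11739.66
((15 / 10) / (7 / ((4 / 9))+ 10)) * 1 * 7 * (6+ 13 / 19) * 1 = 5334 / 1957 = 2.73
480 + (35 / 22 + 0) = 10595 / 22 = 481.59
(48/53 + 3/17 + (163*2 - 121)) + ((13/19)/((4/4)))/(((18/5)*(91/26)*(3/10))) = 667362530/3235491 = 206.26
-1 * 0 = 0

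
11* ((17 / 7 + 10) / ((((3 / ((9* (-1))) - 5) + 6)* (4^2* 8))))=2871 / 1792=1.60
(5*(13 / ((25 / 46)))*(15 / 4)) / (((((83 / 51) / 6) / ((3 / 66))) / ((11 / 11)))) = 137241 / 1826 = 75.16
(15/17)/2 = 15/34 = 0.44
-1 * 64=-64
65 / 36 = 1.81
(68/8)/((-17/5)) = -5/2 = -2.50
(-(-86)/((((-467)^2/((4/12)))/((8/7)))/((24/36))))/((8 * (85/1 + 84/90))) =860/5903451141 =0.00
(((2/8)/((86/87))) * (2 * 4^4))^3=172622610432/79507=2171162.42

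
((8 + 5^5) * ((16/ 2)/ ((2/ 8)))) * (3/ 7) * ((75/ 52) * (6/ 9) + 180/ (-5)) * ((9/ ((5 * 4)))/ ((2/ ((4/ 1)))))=-47423016/ 35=-1354943.31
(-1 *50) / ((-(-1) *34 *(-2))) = 25 / 34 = 0.74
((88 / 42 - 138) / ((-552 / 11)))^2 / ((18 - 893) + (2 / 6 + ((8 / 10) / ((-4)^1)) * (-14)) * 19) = -111998095 / 12452033664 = -0.01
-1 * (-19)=19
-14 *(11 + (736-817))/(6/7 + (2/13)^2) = 579670/521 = 1112.61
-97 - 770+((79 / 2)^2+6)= 2797 / 4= 699.25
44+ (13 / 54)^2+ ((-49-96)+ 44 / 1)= -166043 / 2916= -56.94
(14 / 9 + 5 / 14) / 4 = 241 / 504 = 0.48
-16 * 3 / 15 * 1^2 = -16 / 5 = -3.20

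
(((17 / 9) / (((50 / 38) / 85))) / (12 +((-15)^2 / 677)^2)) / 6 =1.68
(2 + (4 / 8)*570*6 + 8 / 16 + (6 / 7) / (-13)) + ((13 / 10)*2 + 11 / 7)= 1562111 / 910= 1716.61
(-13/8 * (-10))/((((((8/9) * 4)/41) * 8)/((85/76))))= 2038725/77824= 26.20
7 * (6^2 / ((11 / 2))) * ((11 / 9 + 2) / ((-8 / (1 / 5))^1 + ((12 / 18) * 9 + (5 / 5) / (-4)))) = -4.31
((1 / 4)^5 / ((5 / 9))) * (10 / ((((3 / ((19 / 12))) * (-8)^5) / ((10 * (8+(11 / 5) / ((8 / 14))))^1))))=-4503 / 134217728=-0.00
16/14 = 8/7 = 1.14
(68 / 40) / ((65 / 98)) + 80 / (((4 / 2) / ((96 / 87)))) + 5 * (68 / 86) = 20529001 / 405275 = 50.65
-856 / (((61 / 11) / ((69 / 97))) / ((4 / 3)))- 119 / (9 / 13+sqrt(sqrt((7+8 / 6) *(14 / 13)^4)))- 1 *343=-2704112189738 / 5566222489- 21224840 *3^(1 / 4) *sqrt(5) / 940717- 1754298 *3^(3 / 4) *sqrt(5) / 940717+13644540 *sqrt(3) / 940717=-536.59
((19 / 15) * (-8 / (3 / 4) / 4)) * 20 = -608 / 9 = -67.56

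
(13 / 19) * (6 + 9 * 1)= 195 / 19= 10.26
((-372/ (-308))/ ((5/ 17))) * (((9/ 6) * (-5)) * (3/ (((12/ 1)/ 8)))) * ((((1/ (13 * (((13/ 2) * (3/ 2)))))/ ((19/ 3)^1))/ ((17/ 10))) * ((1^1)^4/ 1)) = -11160/ 247247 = -0.05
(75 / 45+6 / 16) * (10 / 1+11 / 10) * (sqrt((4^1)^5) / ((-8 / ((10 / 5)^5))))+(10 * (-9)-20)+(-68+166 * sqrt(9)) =-12904 / 5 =-2580.80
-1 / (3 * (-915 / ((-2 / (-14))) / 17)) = 0.00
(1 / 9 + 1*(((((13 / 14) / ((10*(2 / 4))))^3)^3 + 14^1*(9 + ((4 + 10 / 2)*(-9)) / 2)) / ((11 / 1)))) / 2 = -159719576410559505643 / 7990014186000000000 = -19.99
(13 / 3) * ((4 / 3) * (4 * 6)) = 416 / 3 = 138.67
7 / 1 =7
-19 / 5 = -3.80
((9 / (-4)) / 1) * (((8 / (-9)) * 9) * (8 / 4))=36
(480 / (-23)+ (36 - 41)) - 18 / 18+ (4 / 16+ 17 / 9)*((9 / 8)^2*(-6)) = -126921 / 2944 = -43.11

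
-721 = -721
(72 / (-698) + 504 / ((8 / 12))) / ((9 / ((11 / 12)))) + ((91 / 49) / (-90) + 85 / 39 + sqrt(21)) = sqrt(21) + 226230509 / 2858310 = 83.73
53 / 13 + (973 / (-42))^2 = 253081 / 468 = 540.77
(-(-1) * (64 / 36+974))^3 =677298787768 / 729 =929079269.91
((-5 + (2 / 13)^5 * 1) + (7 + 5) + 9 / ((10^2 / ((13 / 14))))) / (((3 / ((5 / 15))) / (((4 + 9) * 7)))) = 409128609 / 5712200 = 71.62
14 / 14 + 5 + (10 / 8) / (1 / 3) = 9.75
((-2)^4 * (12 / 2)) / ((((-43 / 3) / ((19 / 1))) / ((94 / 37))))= -514368 / 1591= -323.30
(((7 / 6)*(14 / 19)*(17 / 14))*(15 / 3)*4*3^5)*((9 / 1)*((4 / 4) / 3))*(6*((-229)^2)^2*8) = 38171251725636960 / 19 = 2009013248717734.74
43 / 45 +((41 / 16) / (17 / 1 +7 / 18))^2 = 275737933 / 282150720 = 0.98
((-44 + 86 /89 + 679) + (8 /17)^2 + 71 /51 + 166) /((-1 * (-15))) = 62006636 /1157445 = 53.57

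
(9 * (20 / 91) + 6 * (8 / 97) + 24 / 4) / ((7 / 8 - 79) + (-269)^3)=-598320 / 1374553654019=-0.00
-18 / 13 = -1.38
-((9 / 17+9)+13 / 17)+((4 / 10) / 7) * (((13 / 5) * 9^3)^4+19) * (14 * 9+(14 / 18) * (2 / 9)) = 80083914075064209073 / 860625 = 93053204444519.05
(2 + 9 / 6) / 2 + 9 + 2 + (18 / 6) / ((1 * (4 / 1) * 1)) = 27 / 2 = 13.50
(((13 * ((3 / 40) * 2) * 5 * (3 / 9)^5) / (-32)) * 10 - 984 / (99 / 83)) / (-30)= 47043787 / 1710720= 27.50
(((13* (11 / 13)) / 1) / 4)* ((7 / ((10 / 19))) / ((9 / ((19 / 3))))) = 27797 / 1080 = 25.74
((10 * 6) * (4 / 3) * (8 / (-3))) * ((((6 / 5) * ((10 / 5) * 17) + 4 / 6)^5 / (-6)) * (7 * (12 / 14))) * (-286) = -3408222398257504256 / 455625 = -7480323507835.40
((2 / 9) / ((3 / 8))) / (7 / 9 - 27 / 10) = -160 / 519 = -0.31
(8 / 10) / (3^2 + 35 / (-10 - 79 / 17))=0.12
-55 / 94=-0.59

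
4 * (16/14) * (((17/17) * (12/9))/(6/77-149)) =-1408/34401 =-0.04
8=8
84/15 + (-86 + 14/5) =-388/5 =-77.60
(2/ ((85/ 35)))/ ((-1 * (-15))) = 14/ 255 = 0.05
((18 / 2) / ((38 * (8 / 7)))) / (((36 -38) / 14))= -441 / 304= -1.45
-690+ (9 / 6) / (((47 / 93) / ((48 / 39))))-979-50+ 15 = -1038912 / 611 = -1700.35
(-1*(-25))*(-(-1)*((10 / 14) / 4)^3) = 3125 / 21952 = 0.14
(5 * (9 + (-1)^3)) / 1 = 40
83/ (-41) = -83/ 41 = -2.02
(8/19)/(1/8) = 64/19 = 3.37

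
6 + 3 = 9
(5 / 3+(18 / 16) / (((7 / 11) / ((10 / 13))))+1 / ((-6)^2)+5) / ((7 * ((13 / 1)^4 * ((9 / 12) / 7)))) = 26386 / 70174377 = 0.00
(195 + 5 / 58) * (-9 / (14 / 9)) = -916515 / 812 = -1128.71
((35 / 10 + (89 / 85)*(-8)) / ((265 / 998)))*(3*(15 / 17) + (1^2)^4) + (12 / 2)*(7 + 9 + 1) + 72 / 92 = 315339854 / 8807275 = 35.80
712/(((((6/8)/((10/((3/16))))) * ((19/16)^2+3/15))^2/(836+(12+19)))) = 1204031851.57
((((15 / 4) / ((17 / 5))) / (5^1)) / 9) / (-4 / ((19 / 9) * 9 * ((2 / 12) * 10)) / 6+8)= 475 / 154632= 0.00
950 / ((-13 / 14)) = -13300 / 13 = -1023.08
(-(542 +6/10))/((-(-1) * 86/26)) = -35269/215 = -164.04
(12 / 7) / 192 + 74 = 8289 / 112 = 74.01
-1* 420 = -420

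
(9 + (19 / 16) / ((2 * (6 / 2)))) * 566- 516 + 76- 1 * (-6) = 229057 / 48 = 4772.02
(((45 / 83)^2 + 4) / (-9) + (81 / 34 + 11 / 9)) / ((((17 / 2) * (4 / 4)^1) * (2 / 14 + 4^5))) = 46149691 / 128456213841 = 0.00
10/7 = 1.43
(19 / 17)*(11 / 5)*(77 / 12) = 16093 / 1020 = 15.78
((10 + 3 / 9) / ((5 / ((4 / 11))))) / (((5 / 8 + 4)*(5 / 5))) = 0.16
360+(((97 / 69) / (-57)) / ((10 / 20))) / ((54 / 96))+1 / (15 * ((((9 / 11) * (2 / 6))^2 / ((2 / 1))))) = 64016342 / 176985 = 361.70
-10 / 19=-0.53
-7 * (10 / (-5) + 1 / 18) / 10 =49 / 36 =1.36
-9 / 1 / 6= -1.50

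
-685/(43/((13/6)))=-8905/258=-34.52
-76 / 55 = -1.38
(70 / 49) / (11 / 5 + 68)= 50 / 2457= 0.02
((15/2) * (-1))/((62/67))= -1005/124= -8.10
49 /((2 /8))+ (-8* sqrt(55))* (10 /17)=196- 80* sqrt(55) /17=161.10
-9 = -9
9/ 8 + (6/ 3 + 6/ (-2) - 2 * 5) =-79/ 8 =-9.88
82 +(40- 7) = 115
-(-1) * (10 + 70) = 80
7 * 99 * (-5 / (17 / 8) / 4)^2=69300 / 289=239.79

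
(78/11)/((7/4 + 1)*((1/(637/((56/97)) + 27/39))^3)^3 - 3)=-270616709339089095621997669429310343562996311714/114491684720383848147768244715499193797056224423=-2.36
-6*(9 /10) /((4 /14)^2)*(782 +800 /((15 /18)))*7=-8066331 /10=-806633.10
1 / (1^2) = 1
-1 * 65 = -65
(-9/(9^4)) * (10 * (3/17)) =-10/4131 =-0.00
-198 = -198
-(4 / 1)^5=-1024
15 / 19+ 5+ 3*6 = 452 / 19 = 23.79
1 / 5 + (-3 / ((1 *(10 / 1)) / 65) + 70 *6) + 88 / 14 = 28489 / 70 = 406.99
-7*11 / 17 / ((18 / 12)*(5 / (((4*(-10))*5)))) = 6160 / 51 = 120.78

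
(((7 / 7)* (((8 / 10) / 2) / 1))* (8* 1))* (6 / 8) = 12 / 5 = 2.40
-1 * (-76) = 76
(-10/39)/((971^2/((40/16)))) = -25/36770799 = -0.00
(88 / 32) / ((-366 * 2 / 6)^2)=11 / 59536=0.00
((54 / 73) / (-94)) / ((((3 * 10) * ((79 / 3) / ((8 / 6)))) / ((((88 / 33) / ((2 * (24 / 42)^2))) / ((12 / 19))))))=-931 / 10841960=-0.00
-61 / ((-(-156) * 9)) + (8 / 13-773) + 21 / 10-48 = -5744663 / 7020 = -818.33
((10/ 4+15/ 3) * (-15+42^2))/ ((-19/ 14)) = -183645/ 19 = -9665.53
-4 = -4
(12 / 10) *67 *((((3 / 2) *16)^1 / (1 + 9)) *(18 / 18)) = 4824 / 25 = 192.96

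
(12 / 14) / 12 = 1 / 14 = 0.07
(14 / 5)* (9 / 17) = 126 / 85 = 1.48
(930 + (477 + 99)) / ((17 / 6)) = 9036 / 17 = 531.53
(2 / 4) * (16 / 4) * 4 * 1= 8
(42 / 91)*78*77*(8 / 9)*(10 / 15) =4928 / 3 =1642.67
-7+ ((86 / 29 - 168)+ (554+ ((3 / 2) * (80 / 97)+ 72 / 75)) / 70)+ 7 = -386654469 / 2461375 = -157.09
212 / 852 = 53 / 213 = 0.25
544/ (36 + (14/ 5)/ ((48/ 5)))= 13056/ 871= 14.99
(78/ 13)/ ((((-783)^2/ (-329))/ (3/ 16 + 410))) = -2159227/ 1634904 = -1.32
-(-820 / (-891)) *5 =-4100 / 891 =-4.60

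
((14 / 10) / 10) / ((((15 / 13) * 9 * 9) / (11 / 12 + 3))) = 4277 / 729000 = 0.01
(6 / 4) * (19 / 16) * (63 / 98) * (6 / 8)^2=4617 / 7168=0.64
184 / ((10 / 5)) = 92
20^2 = 400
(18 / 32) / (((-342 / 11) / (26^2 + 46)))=-209 / 16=-13.06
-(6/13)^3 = -216/2197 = -0.10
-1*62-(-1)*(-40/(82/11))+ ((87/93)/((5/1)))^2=-66322569/985025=-67.33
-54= -54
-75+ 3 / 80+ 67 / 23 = -132571 / 1840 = -72.05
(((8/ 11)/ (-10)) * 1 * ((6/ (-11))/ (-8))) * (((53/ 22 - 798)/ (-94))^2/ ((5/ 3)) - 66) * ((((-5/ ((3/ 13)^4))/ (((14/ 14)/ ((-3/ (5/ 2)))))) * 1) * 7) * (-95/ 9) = -623252227673803/ 34929326520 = -17843.24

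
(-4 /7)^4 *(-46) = -4.90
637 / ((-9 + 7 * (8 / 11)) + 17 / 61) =-175.46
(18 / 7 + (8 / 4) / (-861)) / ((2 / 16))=2528 / 123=20.55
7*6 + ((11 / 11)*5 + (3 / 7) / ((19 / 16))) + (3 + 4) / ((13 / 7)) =88404 / 1729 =51.13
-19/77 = -0.25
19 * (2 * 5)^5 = 1900000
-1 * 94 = -94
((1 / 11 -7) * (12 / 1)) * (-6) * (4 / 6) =3648 / 11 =331.64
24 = 24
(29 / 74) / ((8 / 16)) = 29 / 37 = 0.78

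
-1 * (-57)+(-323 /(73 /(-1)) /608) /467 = 62182001 /1090912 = 57.00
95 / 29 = 3.28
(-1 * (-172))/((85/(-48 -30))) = -13416/85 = -157.84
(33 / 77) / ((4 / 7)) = 3 / 4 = 0.75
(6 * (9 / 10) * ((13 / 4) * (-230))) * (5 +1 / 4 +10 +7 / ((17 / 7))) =-9954009 / 136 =-73191.24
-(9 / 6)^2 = -9 / 4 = -2.25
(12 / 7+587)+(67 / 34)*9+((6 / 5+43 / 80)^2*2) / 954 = 220315243199 / 363283200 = 606.46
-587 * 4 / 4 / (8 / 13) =-7631 / 8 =-953.88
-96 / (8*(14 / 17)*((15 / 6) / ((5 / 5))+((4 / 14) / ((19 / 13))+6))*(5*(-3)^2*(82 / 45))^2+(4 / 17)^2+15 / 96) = -16868352 / 67685004607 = -0.00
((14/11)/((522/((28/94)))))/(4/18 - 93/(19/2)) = -931/12264274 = -0.00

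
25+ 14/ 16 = 25.88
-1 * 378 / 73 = -378 / 73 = -5.18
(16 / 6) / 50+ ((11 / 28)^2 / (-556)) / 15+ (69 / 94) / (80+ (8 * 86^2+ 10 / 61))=0.05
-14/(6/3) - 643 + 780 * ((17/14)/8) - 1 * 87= -17321/28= -618.61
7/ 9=0.78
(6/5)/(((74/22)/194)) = 12804/185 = 69.21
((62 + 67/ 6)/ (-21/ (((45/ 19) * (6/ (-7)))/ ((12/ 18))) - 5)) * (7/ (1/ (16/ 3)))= 46095/ 32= 1440.47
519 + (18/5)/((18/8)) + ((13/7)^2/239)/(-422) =12864134481/24710210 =520.60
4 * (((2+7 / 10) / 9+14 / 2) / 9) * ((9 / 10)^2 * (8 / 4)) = 657 / 125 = 5.26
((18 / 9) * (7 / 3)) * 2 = 28 / 3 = 9.33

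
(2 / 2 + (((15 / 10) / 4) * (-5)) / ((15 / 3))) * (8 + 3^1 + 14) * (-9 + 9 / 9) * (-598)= 74750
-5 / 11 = -0.45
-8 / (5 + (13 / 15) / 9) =-135 / 86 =-1.57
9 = 9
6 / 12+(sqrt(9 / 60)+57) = sqrt(15) / 10+115 / 2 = 57.89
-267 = -267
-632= -632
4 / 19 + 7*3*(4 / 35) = 248 / 95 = 2.61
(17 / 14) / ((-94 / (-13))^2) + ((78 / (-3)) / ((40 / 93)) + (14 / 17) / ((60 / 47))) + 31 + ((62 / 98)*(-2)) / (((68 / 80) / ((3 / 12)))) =-6437504137 / 220811640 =-29.15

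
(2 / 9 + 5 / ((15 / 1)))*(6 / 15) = 2 / 9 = 0.22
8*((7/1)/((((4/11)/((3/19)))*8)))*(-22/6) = -847/76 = -11.14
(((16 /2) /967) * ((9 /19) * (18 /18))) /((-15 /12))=-288 /91865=-0.00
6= 6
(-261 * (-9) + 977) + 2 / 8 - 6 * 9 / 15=66453 / 20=3322.65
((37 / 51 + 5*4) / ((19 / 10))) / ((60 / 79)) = 83503 / 5814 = 14.36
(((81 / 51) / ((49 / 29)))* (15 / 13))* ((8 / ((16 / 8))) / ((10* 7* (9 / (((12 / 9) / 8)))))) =87 / 75803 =0.00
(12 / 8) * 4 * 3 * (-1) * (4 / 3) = -24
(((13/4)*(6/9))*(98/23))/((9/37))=23569/621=37.95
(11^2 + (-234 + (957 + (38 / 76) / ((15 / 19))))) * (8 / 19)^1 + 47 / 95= 101497 / 285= 356.13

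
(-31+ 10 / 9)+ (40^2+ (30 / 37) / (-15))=522829 / 333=1570.06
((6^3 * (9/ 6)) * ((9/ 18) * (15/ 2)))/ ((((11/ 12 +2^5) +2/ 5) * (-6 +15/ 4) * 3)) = -10800/ 1999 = -5.40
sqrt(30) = 5.48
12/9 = 4/3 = 1.33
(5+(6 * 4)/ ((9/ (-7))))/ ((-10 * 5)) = 0.27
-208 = -208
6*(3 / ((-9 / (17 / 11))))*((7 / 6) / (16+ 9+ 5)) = -119 / 990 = -0.12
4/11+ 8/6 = 56/33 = 1.70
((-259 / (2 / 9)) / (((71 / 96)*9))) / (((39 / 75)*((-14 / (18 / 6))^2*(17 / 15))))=-1498500 / 109837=-13.64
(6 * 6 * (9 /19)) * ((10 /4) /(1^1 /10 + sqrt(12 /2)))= -8100 /11381 + 81000 * sqrt(6) /11381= 16.72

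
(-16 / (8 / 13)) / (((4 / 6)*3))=-13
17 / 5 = 3.40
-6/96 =-1/16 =-0.06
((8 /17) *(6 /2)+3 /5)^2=4.05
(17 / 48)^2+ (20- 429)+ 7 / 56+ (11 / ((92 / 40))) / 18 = -2405153 / 5888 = -408.48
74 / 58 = 37 / 29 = 1.28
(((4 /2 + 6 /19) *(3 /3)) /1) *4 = 176 /19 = 9.26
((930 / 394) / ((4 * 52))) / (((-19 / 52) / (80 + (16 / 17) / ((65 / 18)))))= -2061996 / 827203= -2.49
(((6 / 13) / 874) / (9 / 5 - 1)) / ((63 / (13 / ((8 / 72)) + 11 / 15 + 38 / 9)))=196 / 153387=0.00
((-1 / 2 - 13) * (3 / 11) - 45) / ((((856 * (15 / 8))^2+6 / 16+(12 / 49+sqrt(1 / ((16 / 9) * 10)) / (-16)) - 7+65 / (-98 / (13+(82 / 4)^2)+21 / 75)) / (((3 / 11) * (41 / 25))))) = -370243792440778773855744 / 43822909373139798994670498195 - 3367025785865952 * sqrt(10) / 219114546865698994973352490975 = -0.00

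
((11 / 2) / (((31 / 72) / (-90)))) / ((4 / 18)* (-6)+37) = -106920 / 3317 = -32.23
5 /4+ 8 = 37 /4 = 9.25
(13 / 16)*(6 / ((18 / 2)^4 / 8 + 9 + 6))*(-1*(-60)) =780 / 2227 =0.35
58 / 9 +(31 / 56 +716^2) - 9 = 258377615 / 504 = 512654.00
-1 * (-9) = 9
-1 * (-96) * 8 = 768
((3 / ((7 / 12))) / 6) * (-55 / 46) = -165 / 161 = -1.02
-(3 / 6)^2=-1 / 4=-0.25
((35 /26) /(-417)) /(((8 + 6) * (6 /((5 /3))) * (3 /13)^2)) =-325 /270216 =-0.00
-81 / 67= -1.21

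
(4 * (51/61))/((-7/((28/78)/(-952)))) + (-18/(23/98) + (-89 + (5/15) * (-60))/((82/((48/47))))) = -19203062875/246025871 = -78.05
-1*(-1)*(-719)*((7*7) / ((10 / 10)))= -35231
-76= -76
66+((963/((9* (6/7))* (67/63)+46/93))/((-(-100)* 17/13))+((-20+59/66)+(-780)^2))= 1353068519149739/2223804000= 608447.74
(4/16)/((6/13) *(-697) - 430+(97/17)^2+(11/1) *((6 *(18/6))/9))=-3757/10476548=-0.00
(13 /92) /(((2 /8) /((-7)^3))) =-193.87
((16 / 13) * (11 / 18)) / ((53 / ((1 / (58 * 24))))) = 11 / 1078974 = 0.00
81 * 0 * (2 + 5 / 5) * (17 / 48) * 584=0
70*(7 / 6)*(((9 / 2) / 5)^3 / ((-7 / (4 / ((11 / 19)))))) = -32319 / 550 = -58.76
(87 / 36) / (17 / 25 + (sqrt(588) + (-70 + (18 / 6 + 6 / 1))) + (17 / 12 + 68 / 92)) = -6692227775 / 133073496889- 1610805000 *sqrt(3) / 133073496889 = -0.07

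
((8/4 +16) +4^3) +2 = 84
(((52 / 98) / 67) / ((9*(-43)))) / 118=-0.00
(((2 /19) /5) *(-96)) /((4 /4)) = -192 /95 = -2.02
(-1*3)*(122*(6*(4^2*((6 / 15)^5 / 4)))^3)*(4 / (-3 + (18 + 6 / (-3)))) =-663169794048 / 396728515625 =-1.67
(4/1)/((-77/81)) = -324/77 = -4.21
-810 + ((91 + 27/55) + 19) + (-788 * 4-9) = -212328/55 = -3860.51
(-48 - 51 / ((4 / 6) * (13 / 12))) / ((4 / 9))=-6939 / 26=-266.88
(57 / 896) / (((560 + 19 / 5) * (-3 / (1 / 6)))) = -95 / 15154944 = -0.00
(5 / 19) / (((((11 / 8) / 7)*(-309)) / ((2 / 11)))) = -560 / 710391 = -0.00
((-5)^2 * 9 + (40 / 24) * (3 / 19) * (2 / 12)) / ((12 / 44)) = 282205 / 342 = 825.16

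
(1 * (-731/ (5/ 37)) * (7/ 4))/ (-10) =189329/ 200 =946.64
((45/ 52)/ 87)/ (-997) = -0.00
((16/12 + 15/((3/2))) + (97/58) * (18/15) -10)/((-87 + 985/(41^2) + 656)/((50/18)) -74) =12212465/479145192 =0.03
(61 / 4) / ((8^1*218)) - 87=-606851 / 6976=-86.99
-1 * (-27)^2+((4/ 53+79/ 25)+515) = -210.76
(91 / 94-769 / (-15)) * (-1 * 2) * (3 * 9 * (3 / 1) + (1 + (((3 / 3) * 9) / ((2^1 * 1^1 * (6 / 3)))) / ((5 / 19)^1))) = -133381961 / 14100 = -9459.71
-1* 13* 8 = -104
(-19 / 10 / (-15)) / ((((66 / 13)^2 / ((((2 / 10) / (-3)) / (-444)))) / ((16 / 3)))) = 3211 / 815933250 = 0.00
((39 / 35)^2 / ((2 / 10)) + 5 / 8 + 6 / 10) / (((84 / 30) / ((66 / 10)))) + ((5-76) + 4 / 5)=-1445511 / 27440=-52.68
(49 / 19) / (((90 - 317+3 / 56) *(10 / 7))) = -9604 / 1207355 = -0.01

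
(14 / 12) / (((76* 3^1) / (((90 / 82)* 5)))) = 175 / 6232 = 0.03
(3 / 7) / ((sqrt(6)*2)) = sqrt(6) / 28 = 0.09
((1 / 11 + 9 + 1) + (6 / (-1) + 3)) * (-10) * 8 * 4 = -24960 / 11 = -2269.09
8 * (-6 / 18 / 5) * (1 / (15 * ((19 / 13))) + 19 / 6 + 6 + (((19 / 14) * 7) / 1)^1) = -42664 / 4275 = -9.98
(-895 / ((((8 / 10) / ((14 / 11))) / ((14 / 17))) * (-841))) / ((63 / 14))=438550 / 1415403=0.31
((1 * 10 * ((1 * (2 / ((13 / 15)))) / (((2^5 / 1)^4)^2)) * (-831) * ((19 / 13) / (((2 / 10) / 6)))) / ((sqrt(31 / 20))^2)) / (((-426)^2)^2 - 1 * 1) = -3552525 / 237135532865234912935936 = -0.00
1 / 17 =0.06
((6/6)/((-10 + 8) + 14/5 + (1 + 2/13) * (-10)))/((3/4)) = -130/1047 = -0.12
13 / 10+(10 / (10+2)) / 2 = 103 / 60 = 1.72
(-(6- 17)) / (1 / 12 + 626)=12 / 683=0.02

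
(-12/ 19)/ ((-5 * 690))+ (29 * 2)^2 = 36751702/ 10925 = 3364.00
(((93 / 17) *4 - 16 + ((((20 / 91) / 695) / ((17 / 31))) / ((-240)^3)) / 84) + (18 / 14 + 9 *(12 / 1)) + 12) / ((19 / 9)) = 7938458970623969 / 131785984512000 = 60.24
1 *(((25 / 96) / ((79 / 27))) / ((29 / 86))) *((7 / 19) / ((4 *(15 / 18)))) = 40635 / 1392928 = 0.03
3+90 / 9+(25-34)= 4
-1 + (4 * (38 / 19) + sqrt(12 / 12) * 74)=81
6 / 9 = 2 / 3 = 0.67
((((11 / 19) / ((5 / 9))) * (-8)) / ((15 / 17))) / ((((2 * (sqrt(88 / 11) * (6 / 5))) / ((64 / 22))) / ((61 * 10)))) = -33184 * sqrt(2) / 19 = -2469.96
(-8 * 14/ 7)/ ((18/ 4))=-32/ 9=-3.56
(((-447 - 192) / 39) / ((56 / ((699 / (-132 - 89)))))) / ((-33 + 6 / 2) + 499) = 148887 / 75456472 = 0.00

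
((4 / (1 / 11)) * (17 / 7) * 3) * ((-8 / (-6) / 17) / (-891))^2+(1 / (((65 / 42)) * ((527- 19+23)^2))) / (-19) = 261778586 / 110764838829645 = 0.00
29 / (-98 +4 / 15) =-435 / 1466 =-0.30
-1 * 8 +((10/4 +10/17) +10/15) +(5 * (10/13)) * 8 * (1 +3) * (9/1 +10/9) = 379501/306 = 1240.20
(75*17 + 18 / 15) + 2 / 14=44672 / 35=1276.34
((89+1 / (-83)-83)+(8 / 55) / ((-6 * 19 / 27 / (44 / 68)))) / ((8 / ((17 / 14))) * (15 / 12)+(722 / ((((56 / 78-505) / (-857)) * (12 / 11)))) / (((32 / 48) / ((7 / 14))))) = 125816407112 / 17964501955385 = 0.01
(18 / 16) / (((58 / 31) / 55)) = 15345 / 464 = 33.07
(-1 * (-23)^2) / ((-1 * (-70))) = -529 / 70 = -7.56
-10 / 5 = -2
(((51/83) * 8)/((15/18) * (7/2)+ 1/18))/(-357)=-288/62167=-0.00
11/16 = 0.69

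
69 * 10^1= 690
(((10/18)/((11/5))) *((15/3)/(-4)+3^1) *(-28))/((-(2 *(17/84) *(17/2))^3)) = 80673600/265513259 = 0.30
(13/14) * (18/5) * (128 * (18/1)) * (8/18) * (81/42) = 1617408/245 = 6601.67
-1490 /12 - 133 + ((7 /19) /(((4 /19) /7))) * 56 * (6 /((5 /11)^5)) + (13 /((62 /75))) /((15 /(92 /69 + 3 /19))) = 1169908004197 /5521875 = 211867.89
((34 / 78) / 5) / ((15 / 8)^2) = 1088 / 43875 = 0.02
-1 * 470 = -470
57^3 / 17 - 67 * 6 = 178359 / 17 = 10491.71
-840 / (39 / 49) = -13720 / 13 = -1055.38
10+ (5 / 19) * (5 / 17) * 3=3305 / 323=10.23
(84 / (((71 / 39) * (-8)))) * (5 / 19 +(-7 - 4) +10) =5733 / 1349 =4.25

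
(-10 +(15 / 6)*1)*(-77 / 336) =55 / 32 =1.72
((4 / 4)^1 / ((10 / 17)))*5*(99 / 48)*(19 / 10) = 33.31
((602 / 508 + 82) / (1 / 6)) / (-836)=-63387 / 106172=-0.60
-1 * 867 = -867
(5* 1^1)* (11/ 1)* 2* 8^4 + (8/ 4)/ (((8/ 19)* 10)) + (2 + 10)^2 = 18028179/ 40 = 450704.48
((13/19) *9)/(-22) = -117/418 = -0.28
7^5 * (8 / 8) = 16807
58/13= 4.46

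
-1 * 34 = -34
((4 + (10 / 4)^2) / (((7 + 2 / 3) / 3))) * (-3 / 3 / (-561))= 123 / 17204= 0.01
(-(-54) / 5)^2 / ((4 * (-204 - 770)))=-729 / 24350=-0.03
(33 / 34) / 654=11 / 7412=0.00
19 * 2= 38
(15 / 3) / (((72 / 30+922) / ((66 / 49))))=825 / 113239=0.01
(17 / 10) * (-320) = -544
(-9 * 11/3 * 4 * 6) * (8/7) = -6336/7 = -905.14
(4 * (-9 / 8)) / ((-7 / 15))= 135 / 14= 9.64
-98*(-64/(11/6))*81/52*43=32768064/143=229147.30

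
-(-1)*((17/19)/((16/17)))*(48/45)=289/285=1.01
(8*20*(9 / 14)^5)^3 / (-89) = -25736391511831125 / 422532974384927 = -60.91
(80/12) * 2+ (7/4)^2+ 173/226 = 93083/5424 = 17.16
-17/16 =-1.06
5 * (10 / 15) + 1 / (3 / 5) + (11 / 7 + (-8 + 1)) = -3 / 7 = -0.43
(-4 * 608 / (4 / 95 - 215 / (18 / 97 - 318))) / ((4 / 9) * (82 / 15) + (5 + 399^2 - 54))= -120192206400 / 5652220261547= -0.02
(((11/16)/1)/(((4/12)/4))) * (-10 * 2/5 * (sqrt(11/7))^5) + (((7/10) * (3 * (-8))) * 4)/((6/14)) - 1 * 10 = -834/5 - 3993 * sqrt(77)/343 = -268.95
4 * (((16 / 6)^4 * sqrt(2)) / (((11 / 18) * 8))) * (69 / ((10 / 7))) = 329728 * sqrt(2) / 165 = 2826.10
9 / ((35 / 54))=486 / 35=13.89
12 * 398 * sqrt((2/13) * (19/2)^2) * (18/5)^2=14700528 * sqrt(26)/325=230640.86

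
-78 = -78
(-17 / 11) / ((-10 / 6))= 0.93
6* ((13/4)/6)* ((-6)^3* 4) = -2808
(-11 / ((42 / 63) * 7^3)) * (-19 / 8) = 0.11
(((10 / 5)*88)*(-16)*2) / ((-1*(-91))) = -5632 / 91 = -61.89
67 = 67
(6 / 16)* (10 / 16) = 15 / 64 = 0.23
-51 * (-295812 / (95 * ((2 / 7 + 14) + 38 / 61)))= 1073649654 / 100795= 10651.81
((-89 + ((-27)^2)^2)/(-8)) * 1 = -66419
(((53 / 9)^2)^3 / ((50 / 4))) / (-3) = -44328722258 / 39858075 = -1112.16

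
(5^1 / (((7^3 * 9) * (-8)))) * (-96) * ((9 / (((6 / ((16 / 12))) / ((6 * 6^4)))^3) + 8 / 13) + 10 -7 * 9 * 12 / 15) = 574946953016 / 637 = 902585483.54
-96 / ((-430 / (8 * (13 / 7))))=4992 / 1505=3.32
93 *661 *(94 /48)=963077 /8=120384.62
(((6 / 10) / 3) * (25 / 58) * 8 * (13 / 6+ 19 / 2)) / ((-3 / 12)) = -2800 / 87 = -32.18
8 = 8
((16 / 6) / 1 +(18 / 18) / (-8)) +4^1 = 157 / 24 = 6.54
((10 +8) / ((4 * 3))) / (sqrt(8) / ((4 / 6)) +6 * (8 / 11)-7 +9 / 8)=17556 / 121703 +34848 * sqrt(2) / 121703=0.55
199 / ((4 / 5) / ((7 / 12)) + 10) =35 / 2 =17.50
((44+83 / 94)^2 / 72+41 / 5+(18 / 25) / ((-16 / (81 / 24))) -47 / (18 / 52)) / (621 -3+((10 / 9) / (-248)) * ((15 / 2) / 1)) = -2007427847 / 12436228200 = -0.16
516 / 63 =172 / 21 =8.19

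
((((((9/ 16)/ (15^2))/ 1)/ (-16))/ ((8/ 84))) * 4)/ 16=-21/ 51200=-0.00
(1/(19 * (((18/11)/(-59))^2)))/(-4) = -421201/24624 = -17.11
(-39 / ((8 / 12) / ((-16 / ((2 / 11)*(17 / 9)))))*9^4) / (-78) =-229249.06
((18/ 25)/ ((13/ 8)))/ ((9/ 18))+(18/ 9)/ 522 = 75493/ 84825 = 0.89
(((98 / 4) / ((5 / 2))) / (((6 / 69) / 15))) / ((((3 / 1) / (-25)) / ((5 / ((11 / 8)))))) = -563500 / 11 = -51227.27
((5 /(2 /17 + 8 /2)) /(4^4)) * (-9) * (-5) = 765 /3584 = 0.21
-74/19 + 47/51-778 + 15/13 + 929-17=1665080/12597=132.18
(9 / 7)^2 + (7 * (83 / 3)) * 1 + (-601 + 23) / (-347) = 10048030 / 51009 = 196.99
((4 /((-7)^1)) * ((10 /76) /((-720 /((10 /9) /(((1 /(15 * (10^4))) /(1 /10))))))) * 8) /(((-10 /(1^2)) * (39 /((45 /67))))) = -25000 /1042587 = -0.02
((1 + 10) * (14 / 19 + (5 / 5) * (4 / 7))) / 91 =1914 / 12103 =0.16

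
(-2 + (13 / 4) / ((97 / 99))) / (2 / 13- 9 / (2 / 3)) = -6643 / 67318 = -0.10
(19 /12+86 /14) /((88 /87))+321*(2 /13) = 166051 /2912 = 57.02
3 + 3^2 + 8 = 20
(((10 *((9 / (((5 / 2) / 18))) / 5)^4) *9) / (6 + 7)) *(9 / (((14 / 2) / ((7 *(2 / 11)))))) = 3570467226624 / 11171875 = 319594.27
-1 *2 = -2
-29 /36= -0.81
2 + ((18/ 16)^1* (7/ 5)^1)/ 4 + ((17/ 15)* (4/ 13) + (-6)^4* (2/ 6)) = 434.74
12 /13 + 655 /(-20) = -1655 /52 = -31.83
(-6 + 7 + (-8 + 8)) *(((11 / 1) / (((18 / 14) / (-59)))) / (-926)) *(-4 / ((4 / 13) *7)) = -1.01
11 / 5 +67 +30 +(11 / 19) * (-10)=8874 / 95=93.41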